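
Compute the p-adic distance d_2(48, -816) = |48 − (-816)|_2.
d_2(48, -816) = 1/32

Step 1 — x − y = 48 − (-816) = 864. Step 2 — v_2(864) = 5 (factor: 864 = (2^5 · 27); the sign does not affect v_p). Step 3 — |x − y|_2 = 2^{-5} = 1/32.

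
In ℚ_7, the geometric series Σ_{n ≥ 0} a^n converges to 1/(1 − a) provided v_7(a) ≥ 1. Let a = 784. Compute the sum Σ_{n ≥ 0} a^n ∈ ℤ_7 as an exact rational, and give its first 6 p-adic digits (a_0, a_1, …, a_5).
Σ a^n = 1/(1 − a) = -1/783;  first 6 digits = (1, 0, 2, 2, 4, 1)

v_7(a) = 2 ≥ 1, so the series converges in ℤ_7 to 1/(1 − a) = 1/(1 − 784) = -1/783. Expand this rational in ℤ_7: compute digits iteratively via d_i = x_i mod 7, x_{i+1} = (x_i − d_i)/7. The first 6 digits are (1, 0, 2, 2, 4, 1).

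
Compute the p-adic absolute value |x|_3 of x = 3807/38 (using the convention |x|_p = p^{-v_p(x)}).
|3807/38|_3 = 1/81

Step 1 — compute v_3(x) by factoring powers of 3 out of the numerator and denominator: v_3(3807/38) = 4. Step 2 — apply |x|_p = p^{-v_p(x)} = 3^{-4} = 1/81.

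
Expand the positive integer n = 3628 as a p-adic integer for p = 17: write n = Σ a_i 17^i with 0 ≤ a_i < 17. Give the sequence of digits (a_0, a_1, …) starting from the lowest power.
(a_0, a_1, …) = (7, 9, 12)

Repeated division by 17 gives the digits low-to-high: 3628 = 7 + 9·17^1 + 12·17^2. Digit sequence: (7, 9, 12).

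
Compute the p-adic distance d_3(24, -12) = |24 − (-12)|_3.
d_3(24, -12) = 1/9

Step 1 — x − y = 24 − (-12) = 36. Step 2 — v_3(36) = 2 (factor: 36 = (3^2 · 4); the sign does not affect v_p). Step 3 — |x − y|_3 = 3^{-2} = 1/9.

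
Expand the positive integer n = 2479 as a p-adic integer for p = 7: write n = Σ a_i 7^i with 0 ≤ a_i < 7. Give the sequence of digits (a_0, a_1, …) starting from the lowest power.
(a_0, a_1, …) = (1, 4, 1, 0, 1)

Repeated division by 7 gives the digits low-to-high: 2479 = 1 + 4·7^1 + 1·7^2 + 1·7^4. Digit sequence: (1, 4, 1, 0, 1).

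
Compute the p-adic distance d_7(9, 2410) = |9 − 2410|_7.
d_7(9, 2410) = 1/2401

Step 1 — x − y = 9 − 2410 = -2401. Step 2 — v_7(-2401) = 4 (factor: -2401 = −(7^4 · 1); the sign does not affect v_p). Step 3 — |x − y|_7 = 7^{-4} = 1/2401.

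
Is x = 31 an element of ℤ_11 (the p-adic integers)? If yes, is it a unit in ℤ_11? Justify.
x ∈ ℤ_11^× (unit); v_11(x) = 0

ℤ_11 = {x ∈ ℚ_11 : v_11(x) ≥ 0} and ℤ_11^× = {x ∈ ℤ_11 : v_11(x) = 0}. Here v_11(31) = v_11(num) − v_11(den) = 0; compare against these criteria.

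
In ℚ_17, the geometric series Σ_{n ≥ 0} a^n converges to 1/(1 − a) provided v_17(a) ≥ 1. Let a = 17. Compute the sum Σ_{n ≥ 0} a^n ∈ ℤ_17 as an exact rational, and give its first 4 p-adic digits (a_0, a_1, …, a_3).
Σ a^n = 1/(1 − a) = -1/16;  first 4 digits = (1, 1, 1, 1)

v_17(a) = 1 ≥ 1, so the series converges in ℤ_17 to 1/(1 − a) = 1/(1 − 17) = -1/16. Expand this rational in ℤ_17: compute digits iteratively via d_i = x_i mod 17, x_{i+1} = (x_i − d_i)/17. The first 4 digits are (1, 1, 1, 1).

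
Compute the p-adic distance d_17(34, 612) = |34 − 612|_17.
d_17(34, 612) = 1/289

Step 1 — x − y = 34 − 612 = -578. Step 2 — v_17(-578) = 2 (factor: -578 = −(17^2 · 2); the sign does not affect v_p). Step 3 — |x − y|_17 = 17^{-2} = 1/289.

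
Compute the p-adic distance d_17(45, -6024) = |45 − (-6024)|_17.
d_17(45, -6024) = 1/289

Step 1 — x − y = 45 − (-6024) = 6069. Step 2 — v_17(6069) = 2 (factor: 6069 = (17^2 · 21); the sign does not affect v_p). Step 3 — |x − y|_17 = 17^{-2} = 1/289.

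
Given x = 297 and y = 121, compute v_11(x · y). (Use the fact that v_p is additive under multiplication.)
v_11(35937) = 3

v_p(x) = 1 (factor: 297 = 11^1 · 27); v_p(y) = 2 (factor: 121 = 11^2 · 1). Additivity: v_p(xy) = v_p(x) + v_p(y) = 1 + 2 = 3. (Direct check: xy = 35937 = 11^3 · (27).)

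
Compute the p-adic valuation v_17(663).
v_17(663) = 1

v_17(n) is the largest exponent k such that 17^k divides n. Factor out: 663 = 17^1 · 39. (Sign doesn't affect v_p.) So v_17(663) = 1.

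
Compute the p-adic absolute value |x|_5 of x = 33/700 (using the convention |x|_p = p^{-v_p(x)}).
|33/700|_5 = 25

Step 1 — compute v_5(x) by factoring powers of 5 out of the numerator and denominator: v_5(33/700) = -2. Step 2 — apply |x|_p = p^{-v_p(x)} = 5^{2} = 25.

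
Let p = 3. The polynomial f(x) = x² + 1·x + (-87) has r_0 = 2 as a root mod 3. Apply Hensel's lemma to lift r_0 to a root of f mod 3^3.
r_2 = 2 (mod 27)

Hensel: r_{i+1} = r_i − f(r_i)·(f′(r_i))^{-1} mod 3^{i+2}, f′(x) = 2x + 1. Iterate:
  r_0 = 2 (mod 3)
  r_1 = 2 (mod 9)
  r_2 = 2 (mod 27)
Final: r = 2 satisfies f(r) ≡ 0 mod 3^3.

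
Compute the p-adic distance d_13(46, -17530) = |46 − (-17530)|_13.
d_13(46, -17530) = 1/2197

Step 1 — x − y = 46 − (-17530) = 17576. Step 2 — v_13(17576) = 3 (factor: 17576 = (13^3 · 8); the sign does not affect v_p). Step 3 — |x − y|_13 = 13^{-3} = 1/2197.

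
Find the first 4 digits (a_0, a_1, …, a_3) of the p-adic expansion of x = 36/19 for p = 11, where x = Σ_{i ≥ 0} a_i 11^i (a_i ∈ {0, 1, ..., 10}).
(a_0, …, a_3) = (10, 1, 1, 8)

v_11(36/19) = 0 (numerator and denominator both coprime to 11), so x ∈ ℤ_11^×. Compute digits iteratively via a_i = x_i mod 11, x_{i+1} = (x_i − a_i)/11, with x_0 = x:
  x_0 = 36/19;  a_0 = 10;  x_1 = (x_0 − 10)/11 = -14/19
  x_1 = -14/19;  a_1 = 1;  x_2 = (x_1 − 1)/11 = -3/19
  x_2 = -3/19;  a_2 = 1;  x_3 = (x_2 − 1)/11 = -2/19
  x_3 = -2/19;  a_3 = 8;  x_4 = (x_3 − 8)/11 = -14/19
Digits: (10, 1, 1, 8).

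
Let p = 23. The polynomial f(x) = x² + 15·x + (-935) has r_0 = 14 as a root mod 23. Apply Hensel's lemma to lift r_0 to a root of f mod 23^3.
r_2 = 7949 (mod 12167)

Hensel: r_{i+1} = r_i − f(r_i)·(f′(r_i))^{-1} mod 23^{i+2}, f′(x) = 2x + 15. Iterate:
  r_0 = 14 (mod 23)
  r_1 = 14 (mod 529)
  r_2 = 7949 (mod 12167)
Final: r = 7949 satisfies f(r) ≡ 0 mod 23^3.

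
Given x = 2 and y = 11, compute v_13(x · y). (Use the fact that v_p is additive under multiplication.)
v_13(22) = 0

v_p(x) = 0 (factor: 2 = 13^0 · 2); v_p(y) = 0 (factor: 11 = 13^0 · 11). Additivity: v_p(xy) = v_p(x) + v_p(y) = 0 + 0 = 0. (Direct check: xy = 22 = 13^0 · (22).)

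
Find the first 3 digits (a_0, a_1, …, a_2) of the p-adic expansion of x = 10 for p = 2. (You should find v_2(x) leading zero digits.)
(a_0, …, a_2) = (0, 1, 0)

v_2(10) = 1, so a_0 = ... = a_0 = 0. Factor out: x = 2^1 · u with u = 5 a unit in ℤ_2. Expand u iteratively via a_{v+i} = u_i mod 2, u_{i+1} = (u_i − a_{v+i})/2:
  u_0 = 5;  a_1 = 1;  u_1 = (u_0 − 1)/2 = 2
  u_1 = 2;  a_2 = 0;  u_2 = (u_1 − 0)/2 = 1
Digits: (0, 1, 0).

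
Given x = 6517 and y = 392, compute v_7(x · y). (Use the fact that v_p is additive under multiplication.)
v_7(2554664) = 5

v_p(x) = 3 (factor: 6517 = 7^3 · 19); v_p(y) = 2 (factor: 392 = 7^2 · 8). Additivity: v_p(xy) = v_p(x) + v_p(y) = 3 + 2 = 5. (Direct check: xy = 2554664 = 7^5 · (152).)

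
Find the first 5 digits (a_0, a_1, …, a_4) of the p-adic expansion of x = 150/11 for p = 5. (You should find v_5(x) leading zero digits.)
(a_0, …, a_4) = (0, 0, 1, 4, 1)

v_5(150/11) = 2, so a_0 = ... = a_1 = 0. Factor out: x = 5^2 · u with u = 6/11 a unit in ℤ_5. Expand u iteratively via a_{v+i} = u_i mod 5, u_{i+1} = (u_i − a_{v+i})/5:
  u_0 = 6/11;  a_2 = 1;  u_1 = (u_0 − 1)/5 = -1/11
  u_1 = -1/11;  a_3 = 4;  u_2 = (u_1 − 4)/5 = -9/11
  u_2 = -9/11;  a_4 = 1;  u_3 = (u_2 − 1)/5 = -4/11
Digits: (0, 0, 1, 4, 1).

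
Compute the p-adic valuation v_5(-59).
v_5(-59) = 0

v_5(n) is the largest exponent k such that 5^k divides n. Factor out: -59 = -5^0 · 59. (Sign doesn't affect v_p.) So v_5(-59) = 0.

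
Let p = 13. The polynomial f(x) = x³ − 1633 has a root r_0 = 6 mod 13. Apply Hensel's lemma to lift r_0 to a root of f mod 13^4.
r_3 = 10627 (mod 28561)

Hensel: r_{i+1} = r_i − f(r_i)/f′(r_i) mod 13^{i+2}, where f′(x) = 3x². Iterate:
  r_0 = 6 (mod 13)
  r_1 = 149 (mod 169)
  r_2 = 1839 (mod 2197)
  r_3 = 10627 (mod 28561)
Final: r = 10627 with f(r) ≡ 0 mod 13^4.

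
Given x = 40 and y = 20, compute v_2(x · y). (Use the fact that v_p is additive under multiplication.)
v_2(800) = 5

v_p(x) = 3 (factor: 40 = 2^3 · 5); v_p(y) = 2 (factor: 20 = 2^2 · 5). Additivity: v_p(xy) = v_p(x) + v_p(y) = 3 + 2 = 5. (Direct check: xy = 800 = 2^5 · (25).)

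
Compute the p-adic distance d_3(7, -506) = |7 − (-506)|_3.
d_3(7, -506) = 1/27

Step 1 — x − y = 7 − (-506) = 513. Step 2 — v_3(513) = 3 (factor: 513 = (3^3 · 19); the sign does not affect v_p). Step 3 — |x − y|_3 = 3^{-3} = 1/27.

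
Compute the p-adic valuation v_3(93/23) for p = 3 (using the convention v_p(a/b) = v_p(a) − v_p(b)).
v_3(93/23) = 1

Factor powers of 3 from the numerator and denominator of the reduced fraction: 93 = 3^1 · 31 and 23 = 3^0 · 23. Apply v_p(a/b) = v_p(a) − v_p(b): v_3(93/23) = 1 − 0 = 1.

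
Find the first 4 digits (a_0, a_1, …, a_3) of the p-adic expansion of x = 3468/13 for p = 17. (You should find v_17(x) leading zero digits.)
(a_0, …, a_3) = (0, 0, 14, 11)

v_17(3468/13) = 2, so a_0 = ... = a_1 = 0. Factor out: x = 17^2 · u with u = 12/13 a unit in ℤ_17. Expand u iteratively via a_{v+i} = u_i mod 17, u_{i+1} = (u_i − a_{v+i})/17:
  u_0 = 12/13;  a_2 = 14;  u_1 = (u_0 − 14)/17 = -10/13
  u_1 = -10/13;  a_3 = 11;  u_2 = (u_1 − 11)/17 = -9/13
Digits: (0, 0, 14, 11).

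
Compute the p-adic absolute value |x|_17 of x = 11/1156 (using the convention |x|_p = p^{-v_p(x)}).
|11/1156|_17 = 289

Step 1 — compute v_17(x) by factoring powers of 17 out of the numerator and denominator: v_17(11/1156) = -2. Step 2 — apply |x|_p = p^{-v_p(x)} = 17^{2} = 289.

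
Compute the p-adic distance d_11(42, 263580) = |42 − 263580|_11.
d_11(42, 263580) = 1/14641

Step 1 — x − y = 42 − 263580 = -263538. Step 2 — v_11(-263538) = 4 (factor: -263538 = −(11^4 · 18); the sign does not affect v_p). Step 3 — |x − y|_11 = 11^{-4} = 1/14641.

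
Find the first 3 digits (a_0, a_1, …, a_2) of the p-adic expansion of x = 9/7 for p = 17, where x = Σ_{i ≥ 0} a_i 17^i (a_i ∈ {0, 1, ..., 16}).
(a_0, …, a_2) = (11, 14, 4)

v_17(9/7) = 0 (numerator and denominator both coprime to 17), so x ∈ ℤ_17^×. Compute digits iteratively via a_i = x_i mod 17, x_{i+1} = (x_i − a_i)/17, with x_0 = x:
  x_0 = 9/7;  a_0 = 11;  x_1 = (x_0 − 11)/17 = -4/7
  x_1 = -4/7;  a_1 = 14;  x_2 = (x_1 − 14)/17 = -6/7
  x_2 = -6/7;  a_2 = 4;  x_3 = (x_2 − 4)/17 = -2/7
Digits: (11, 14, 4).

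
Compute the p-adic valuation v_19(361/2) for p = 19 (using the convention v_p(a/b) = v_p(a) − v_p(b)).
v_19(361/2) = 2

Factor powers of 19 from the numerator and denominator of the reduced fraction: 361 = 19^2 · 1 and 2 = 19^0 · 2. Apply v_p(a/b) = v_p(a) − v_p(b): v_19(361/2) = 2 − 0 = 2.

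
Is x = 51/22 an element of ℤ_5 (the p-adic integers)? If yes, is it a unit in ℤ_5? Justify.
x ∈ ℤ_5^× (unit); v_5(x) = 0

ℤ_5 = {x ∈ ℚ_5 : v_5(x) ≥ 0} and ℤ_5^× = {x ∈ ℤ_5 : v_5(x) = 0}. Here v_5(51/22) = v_5(num) − v_5(den) = 0; compare against these criteria.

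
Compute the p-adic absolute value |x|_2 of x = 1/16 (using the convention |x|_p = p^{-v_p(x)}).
|1/16|_2 = 16

Step 1 — compute v_2(x) by factoring powers of 2 out of the numerator and denominator: v_2(1/16) = -4. Step 2 — apply |x|_p = p^{-v_p(x)} = 2^{4} = 16.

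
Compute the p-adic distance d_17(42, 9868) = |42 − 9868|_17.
d_17(42, 9868) = 1/4913

Step 1 — x − y = 42 − 9868 = -9826. Step 2 — v_17(-9826) = 3 (factor: -9826 = −(17^3 · 2); the sign does not affect v_p). Step 3 — |x − y|_17 = 17^{-3} = 1/4913.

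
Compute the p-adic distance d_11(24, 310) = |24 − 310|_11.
d_11(24, 310) = 1/11

Step 1 — x − y = 24 − 310 = -286. Step 2 — v_11(-286) = 1 (factor: -286 = −(11^1 · 26); the sign does not affect v_p). Step 3 — |x − y|_11 = 11^{-1} = 1/11.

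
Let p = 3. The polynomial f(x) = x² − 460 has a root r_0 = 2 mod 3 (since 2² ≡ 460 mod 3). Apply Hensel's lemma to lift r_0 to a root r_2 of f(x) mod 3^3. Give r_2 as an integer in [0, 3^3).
r_2 = 26 (mod 27)

Hensel's recurrence: r_{i+1} = r_i − f(r_i)·(f′(r_i))^{-1} mod 3^{i+2}, with f′(x) = 2x. Iterate:
  r_0 = 2 (mod 3)
  r_1 = 8 (mod 9)
  r_2 = 26 (mod 27)
Final: r_2 = 26, and one checks f(r_2) ≡ 0 mod 3^3.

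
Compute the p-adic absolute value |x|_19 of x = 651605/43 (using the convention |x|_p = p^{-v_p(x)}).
|651605/43|_19 = 1/130321

Step 1 — compute v_19(x) by factoring powers of 19 out of the numerator and denominator: v_19(651605/43) = 4. Step 2 — apply |x|_p = p^{-v_p(x)} = 19^{-4} = 1/130321.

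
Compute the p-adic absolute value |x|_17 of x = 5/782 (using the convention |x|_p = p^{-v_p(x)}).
|5/782|_17 = 17

Step 1 — compute v_17(x) by factoring powers of 17 out of the numerator and denominator: v_17(5/782) = -1. Step 2 — apply |x|_p = p^{-v_p(x)} = 17^{1} = 17.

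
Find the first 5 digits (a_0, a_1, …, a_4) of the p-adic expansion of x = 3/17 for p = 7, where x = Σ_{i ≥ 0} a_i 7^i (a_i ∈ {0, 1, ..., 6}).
(a_0, …, a_4) = (1, 4, 6, 4, 3)

v_7(3/17) = 0 (numerator and denominator both coprime to 7), so x ∈ ℤ_7^×. Compute digits iteratively via a_i = x_i mod 7, x_{i+1} = (x_i − a_i)/7, with x_0 = x:
  x_0 = 3/17;  a_0 = 1;  x_1 = (x_0 − 1)/7 = -2/17
  x_1 = -2/17;  a_1 = 4;  x_2 = (x_1 − 4)/7 = -10/17
  x_2 = -10/17;  a_2 = 6;  x_3 = (x_2 − 6)/7 = -16/17
  x_3 = -16/17;  a_3 = 4;  x_4 = (x_3 − 4)/7 = -12/17
  x_4 = -12/17;  a_4 = 3;  x_5 = (x_4 − 3)/7 = -9/17
Digits: (1, 4, 6, 4, 3).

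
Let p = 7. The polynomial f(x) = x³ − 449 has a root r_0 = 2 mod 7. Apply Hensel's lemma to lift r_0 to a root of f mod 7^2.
r_1 = 2 (mod 49)

Hensel: r_{i+1} = r_i − f(r_i)/f′(r_i) mod 7^{i+2}, where f′(x) = 3x². Iterate:
  r_0 = 2 (mod 7)
  r_1 = 2 (mod 49)
Final: r = 2 with f(r) ≡ 0 mod 7^2.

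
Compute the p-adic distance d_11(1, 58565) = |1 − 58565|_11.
d_11(1, 58565) = 1/14641

Step 1 — x − y = 1 − 58565 = -58564. Step 2 — v_11(-58564) = 4 (factor: -58564 = −(11^4 · 4); the sign does not affect v_p). Step 3 — |x − y|_11 = 11^{-4} = 1/14641.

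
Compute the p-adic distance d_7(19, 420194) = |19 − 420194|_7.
d_7(19, 420194) = 1/16807

Step 1 — x − y = 19 − 420194 = -420175. Step 2 — v_7(-420175) = 5 (factor: -420175 = −(7^5 · 25); the sign does not affect v_p). Step 3 — |x − y|_7 = 7^{-5} = 1/16807.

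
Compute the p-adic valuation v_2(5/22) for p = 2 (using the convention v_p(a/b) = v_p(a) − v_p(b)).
v_2(5/22) = -1

Factor powers of 2 from the numerator and denominator of the reduced fraction: 5 = 2^0 · 5 and 22 = 2^1 · 11. Apply v_p(a/b) = v_p(a) − v_p(b): v_2(5/22) = 0 − 1 = -1.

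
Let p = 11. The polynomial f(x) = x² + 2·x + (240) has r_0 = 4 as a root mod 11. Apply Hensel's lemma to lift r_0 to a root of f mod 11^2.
r_1 = 26 (mod 121)

Hensel: r_{i+1} = r_i − f(r_i)·(f′(r_i))^{-1} mod 11^{i+2}, f′(x) = 2x + 2. Iterate:
  r_0 = 4 (mod 11)
  r_1 = 26 (mod 121)
Final: r = 26 satisfies f(r) ≡ 0 mod 11^2.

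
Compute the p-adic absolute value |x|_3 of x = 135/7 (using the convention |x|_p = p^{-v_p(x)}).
|135/7|_3 = 1/27

Step 1 — compute v_3(x) by factoring powers of 3 out of the numerator and denominator: v_3(135/7) = 3. Step 2 — apply |x|_p = p^{-v_p(x)} = 3^{-3} = 1/27.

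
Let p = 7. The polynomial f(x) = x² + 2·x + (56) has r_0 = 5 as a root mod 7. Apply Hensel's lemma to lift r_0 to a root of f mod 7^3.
r_2 = 75 (mod 343)

Hensel: r_{i+1} = r_i − f(r_i)·(f′(r_i))^{-1} mod 7^{i+2}, f′(x) = 2x + 2. Iterate:
  r_0 = 5 (mod 7)
  r_1 = 26 (mod 49)
  r_2 = 75 (mod 343)
Final: r = 75 satisfies f(r) ≡ 0 mod 7^3.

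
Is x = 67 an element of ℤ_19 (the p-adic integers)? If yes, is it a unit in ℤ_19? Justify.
x ∈ ℤ_19^× (unit); v_19(x) = 0

ℤ_19 = {x ∈ ℚ_19 : v_19(x) ≥ 0} and ℤ_19^× = {x ∈ ℤ_19 : v_19(x) = 0}. Here v_19(67) = v_19(num) − v_19(den) = 0; compare against these criteria.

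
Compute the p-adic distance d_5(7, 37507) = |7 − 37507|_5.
d_5(7, 37507) = 1/3125

Step 1 — x − y = 7 − 37507 = -37500. Step 2 — v_5(-37500) = 5 (factor: -37500 = −(5^5 · 12); the sign does not affect v_p). Step 3 — |x − y|_5 = 5^{-5} = 1/3125.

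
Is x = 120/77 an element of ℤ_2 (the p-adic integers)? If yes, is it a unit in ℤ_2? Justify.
x ∈ ℤ_2 but not a unit; v_2(x) = 3 > 0

ℤ_2 = {x ∈ ℚ_2 : v_2(x) ≥ 0} and ℤ_2^× = {x ∈ ℤ_2 : v_2(x) = 0}. Here v_2(120/77) = v_2(num) − v_2(den) = 3; compare against these criteria.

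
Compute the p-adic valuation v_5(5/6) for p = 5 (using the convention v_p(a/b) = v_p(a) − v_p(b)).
v_5(5/6) = 1

Factor powers of 5 from the numerator and denominator of the reduced fraction: 5 = 5^1 · 1 and 6 = 5^0 · 6. Apply v_p(a/b) = v_p(a) − v_p(b): v_5(5/6) = 1 − 0 = 1.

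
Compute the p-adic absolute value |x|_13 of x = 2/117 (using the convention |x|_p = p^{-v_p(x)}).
|2/117|_13 = 13

Step 1 — compute v_13(x) by factoring powers of 13 out of the numerator and denominator: v_13(2/117) = -1. Step 2 — apply |x|_p = p^{-v_p(x)} = 13^{1} = 13.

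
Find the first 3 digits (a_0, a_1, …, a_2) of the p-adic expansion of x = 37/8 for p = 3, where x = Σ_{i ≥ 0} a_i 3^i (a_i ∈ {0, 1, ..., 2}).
(a_0, …, a_2) = (2, 2, 0)

v_3(37/8) = 0 (numerator and denominator both coprime to 3), so x ∈ ℤ_3^×. Compute digits iteratively via a_i = x_i mod 3, x_{i+1} = (x_i − a_i)/3, with x_0 = x:
  x_0 = 37/8;  a_0 = 2;  x_1 = (x_0 − 2)/3 = 7/8
  x_1 = 7/8;  a_1 = 2;  x_2 = (x_1 − 2)/3 = -3/8
  x_2 = -3/8;  a_2 = 0;  x_3 = (x_2 − 0)/3 = -1/8
Digits: (2, 2, 0).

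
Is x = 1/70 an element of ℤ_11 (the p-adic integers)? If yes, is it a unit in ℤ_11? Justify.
x ∈ ℤ_11^× (unit); v_11(x) = 0

ℤ_11 = {x ∈ ℚ_11 : v_11(x) ≥ 0} and ℤ_11^× = {x ∈ ℤ_11 : v_11(x) = 0}. Here v_11(1/70) = v_11(num) − v_11(den) = 0; compare against these criteria.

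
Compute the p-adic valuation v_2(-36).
v_2(-36) = 2

v_2(n) is the largest exponent k such that 2^k divides n. Factor out: -36 = -2^2 · 9. (Sign doesn't affect v_p.) So v_2(-36) = 2.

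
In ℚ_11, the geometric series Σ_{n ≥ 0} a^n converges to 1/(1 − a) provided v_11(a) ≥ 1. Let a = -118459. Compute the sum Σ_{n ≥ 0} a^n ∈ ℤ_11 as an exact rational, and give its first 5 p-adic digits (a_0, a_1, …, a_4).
Σ a^n = 1/(1 − a) = 1/118460;  first 5 digits = (1, 0, 0, 10, 2)

v_11(a) = 3 ≥ 1, so the series converges in ℤ_11 to 1/(1 − a) = 1/(1 − (-118459)) = 1/118460. Expand this rational in ℤ_11: compute digits iteratively via d_i = x_i mod 11, x_{i+1} = (x_i − d_i)/11. The first 5 digits are (1, 0, 0, 10, 2).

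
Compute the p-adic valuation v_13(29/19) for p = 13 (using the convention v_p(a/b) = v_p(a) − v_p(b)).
v_13(29/19) = 0

Factor powers of 13 from the numerator and denominator of the reduced fraction: 29 = 13^0 · 29 and 19 = 13^0 · 19. Apply v_p(a/b) = v_p(a) − v_p(b): v_13(29/19) = 0 − 0 = 0.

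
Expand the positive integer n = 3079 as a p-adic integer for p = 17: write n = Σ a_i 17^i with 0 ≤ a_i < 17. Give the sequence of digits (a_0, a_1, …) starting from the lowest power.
(a_0, a_1, …) = (2, 11, 10)

Repeated division by 17 gives the digits low-to-high: 3079 = 2 + 11·17^1 + 10·17^2. Digit sequence: (2, 11, 10).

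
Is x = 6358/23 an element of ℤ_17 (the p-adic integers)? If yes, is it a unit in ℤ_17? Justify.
x ∈ ℤ_17 but not a unit; v_17(x) = 2 > 0

ℤ_17 = {x ∈ ℚ_17 : v_17(x) ≥ 0} and ℤ_17^× = {x ∈ ℤ_17 : v_17(x) = 0}. Here v_17(6358/23) = v_17(num) − v_17(den) = 2; compare against these criteria.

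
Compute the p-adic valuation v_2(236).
v_2(236) = 2

v_2(n) is the largest exponent k such that 2^k divides n. Factor out: 236 = 2^2 · 59. (Sign doesn't affect v_p.) So v_2(236) = 2.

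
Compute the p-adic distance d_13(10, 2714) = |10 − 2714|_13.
d_13(10, 2714) = 1/169

Step 1 — x − y = 10 − 2714 = -2704. Step 2 — v_13(-2704) = 2 (factor: -2704 = −(13^2 · 16); the sign does not affect v_p). Step 3 — |x − y|_13 = 13^{-2} = 1/169.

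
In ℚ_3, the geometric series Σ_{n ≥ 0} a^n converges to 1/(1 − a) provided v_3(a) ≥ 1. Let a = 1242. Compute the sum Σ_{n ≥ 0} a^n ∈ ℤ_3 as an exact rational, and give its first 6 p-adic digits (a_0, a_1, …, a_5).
Σ a^n = 1/(1 − a) = -1/1241;  first 6 digits = (1, 0, 0, 1, 0, 2)

v_3(a) = 3 ≥ 1, so the series converges in ℤ_3 to 1/(1 − a) = 1/(1 − 1242) = -1/1241. Expand this rational in ℤ_3: compute digits iteratively via d_i = x_i mod 3, x_{i+1} = (x_i − d_i)/3. The first 6 digits are (1, 0, 0, 1, 0, 2).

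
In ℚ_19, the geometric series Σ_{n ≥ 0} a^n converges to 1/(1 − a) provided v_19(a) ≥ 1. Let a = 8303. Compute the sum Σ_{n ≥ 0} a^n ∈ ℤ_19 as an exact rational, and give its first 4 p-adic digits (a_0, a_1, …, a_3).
Σ a^n = 1/(1 − a) = -1/8302;  first 4 digits = (1, 0, 4, 1)

v_19(a) = 2 ≥ 1, so the series converges in ℤ_19 to 1/(1 − a) = 1/(1 − 8303) = -1/8302. Expand this rational in ℤ_19: compute digits iteratively via d_i = x_i mod 19, x_{i+1} = (x_i − d_i)/19. The first 4 digits are (1, 0, 4, 1).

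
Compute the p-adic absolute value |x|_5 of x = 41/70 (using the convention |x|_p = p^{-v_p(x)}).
|41/70|_5 = 5

Step 1 — compute v_5(x) by factoring powers of 5 out of the numerator and denominator: v_5(41/70) = -1. Step 2 — apply |x|_p = p^{-v_p(x)} = 5^{1} = 5.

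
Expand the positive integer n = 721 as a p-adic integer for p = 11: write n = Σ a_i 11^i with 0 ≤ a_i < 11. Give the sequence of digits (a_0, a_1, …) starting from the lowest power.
(a_0, a_1, …) = (6, 10, 5)

Repeated division by 11 gives the digits low-to-high: 721 = 6 + 10·11^1 + 5·11^2. Digit sequence: (6, 10, 5).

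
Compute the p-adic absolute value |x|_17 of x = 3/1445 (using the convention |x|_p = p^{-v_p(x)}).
|3/1445|_17 = 289

Step 1 — compute v_17(x) by factoring powers of 17 out of the numerator and denominator: v_17(3/1445) = -2. Step 2 — apply |x|_p = p^{-v_p(x)} = 17^{2} = 289.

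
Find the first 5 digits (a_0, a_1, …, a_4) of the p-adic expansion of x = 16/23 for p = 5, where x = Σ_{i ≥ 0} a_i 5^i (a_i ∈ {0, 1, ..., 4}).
(a_0, …, a_4) = (2, 3, 0, 4, 2)

v_5(16/23) = 0 (numerator and denominator both coprime to 5), so x ∈ ℤ_5^×. Compute digits iteratively via a_i = x_i mod 5, x_{i+1} = (x_i − a_i)/5, with x_0 = x:
  x_0 = 16/23;  a_0 = 2;  x_1 = (x_0 − 2)/5 = -6/23
  x_1 = -6/23;  a_1 = 3;  x_2 = (x_1 − 3)/5 = -15/23
  x_2 = -15/23;  a_2 = 0;  x_3 = (x_2 − 0)/5 = -3/23
  x_3 = -3/23;  a_3 = 4;  x_4 = (x_3 − 4)/5 = -19/23
  x_4 = -19/23;  a_4 = 2;  x_5 = (x_4 − 2)/5 = -13/23
Digits: (2, 3, 0, 4, 2).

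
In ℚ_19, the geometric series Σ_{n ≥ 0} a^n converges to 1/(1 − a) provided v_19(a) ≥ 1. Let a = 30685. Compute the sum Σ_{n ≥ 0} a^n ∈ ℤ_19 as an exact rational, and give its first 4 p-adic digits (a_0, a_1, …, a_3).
Σ a^n = 1/(1 − a) = -1/30684;  first 4 digits = (1, 0, 9, 4)

v_19(a) = 2 ≥ 1, so the series converges in ℤ_19 to 1/(1 − a) = 1/(1 − 30685) = -1/30684. Expand this rational in ℤ_19: compute digits iteratively via d_i = x_i mod 19, x_{i+1} = (x_i − d_i)/19. The first 4 digits are (1, 0, 9, 4).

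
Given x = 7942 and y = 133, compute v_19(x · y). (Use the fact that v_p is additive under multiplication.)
v_19(1056286) = 3

v_p(x) = 2 (factor: 7942 = 19^2 · 22); v_p(y) = 1 (factor: 133 = 19^1 · 7). Additivity: v_p(xy) = v_p(x) + v_p(y) = 2 + 1 = 3. (Direct check: xy = 1056286 = 19^3 · (154).)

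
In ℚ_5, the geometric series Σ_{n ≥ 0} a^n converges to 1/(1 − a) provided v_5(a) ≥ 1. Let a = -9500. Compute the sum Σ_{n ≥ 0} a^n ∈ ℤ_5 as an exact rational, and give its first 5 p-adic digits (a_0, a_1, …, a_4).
Σ a^n = 1/(1 − a) = 1/9501;  first 5 digits = (1, 0, 0, 4, 4)

v_5(a) = 3 ≥ 1, so the series converges in ℤ_5 to 1/(1 − a) = 1/(1 − (-9500)) = 1/9501. Expand this rational in ℤ_5: compute digits iteratively via d_i = x_i mod 5, x_{i+1} = (x_i − d_i)/5. The first 5 digits are (1, 0, 0, 4, 4).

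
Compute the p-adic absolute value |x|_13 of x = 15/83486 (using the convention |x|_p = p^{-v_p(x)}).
|15/83486|_13 = 2197

Step 1 — compute v_13(x) by factoring powers of 13 out of the numerator and denominator: v_13(15/83486) = -3. Step 2 — apply |x|_p = p^{-v_p(x)} = 13^{3} = 2197.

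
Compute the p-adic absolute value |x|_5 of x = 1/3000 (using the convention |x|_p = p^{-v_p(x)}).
|1/3000|_5 = 125

Step 1 — compute v_5(x) by factoring powers of 5 out of the numerator and denominator: v_5(1/3000) = -3. Step 2 — apply |x|_p = p^{-v_p(x)} = 5^{3} = 125.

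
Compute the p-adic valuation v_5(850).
v_5(850) = 2

v_5(n) is the largest exponent k such that 5^k divides n. Factor out: 850 = 5^2 · 34. (Sign doesn't affect v_p.) So v_5(850) = 2.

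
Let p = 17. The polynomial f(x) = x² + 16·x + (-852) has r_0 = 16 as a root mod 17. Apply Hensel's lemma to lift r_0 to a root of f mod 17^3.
r_2 = 4623 (mod 4913)

Hensel: r_{i+1} = r_i − f(r_i)·(f′(r_i))^{-1} mod 17^{i+2}, f′(x) = 2x + 16. Iterate:
  r_0 = 16 (mod 17)
  r_1 = 288 (mod 289)
  r_2 = 4623 (mod 4913)
Final: r = 4623 satisfies f(r) ≡ 0 mod 17^3.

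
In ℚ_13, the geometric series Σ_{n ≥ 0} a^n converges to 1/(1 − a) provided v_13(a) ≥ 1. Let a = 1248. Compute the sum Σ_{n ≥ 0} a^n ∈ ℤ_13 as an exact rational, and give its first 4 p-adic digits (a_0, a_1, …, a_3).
Σ a^n = 1/(1 − a) = -1/1247;  first 4 digits = (1, 5, 6, 2)

v_13(a) = 1 ≥ 1, so the series converges in ℤ_13 to 1/(1 − a) = 1/(1 − 1248) = -1/1247. Expand this rational in ℤ_13: compute digits iteratively via d_i = x_i mod 13, x_{i+1} = (x_i − d_i)/13. The first 4 digits are (1, 5, 6, 2).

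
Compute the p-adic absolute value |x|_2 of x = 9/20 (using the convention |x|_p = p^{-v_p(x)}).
|9/20|_2 = 4

Step 1 — compute v_2(x) by factoring powers of 2 out of the numerator and denominator: v_2(9/20) = -2. Step 2 — apply |x|_p = p^{-v_p(x)} = 2^{2} = 4.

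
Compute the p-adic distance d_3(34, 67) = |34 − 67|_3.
d_3(34, 67) = 1/3

Step 1 — x − y = 34 − 67 = -33. Step 2 — v_3(-33) = 1 (factor: -33 = −(3^1 · 11); the sign does not affect v_p). Step 3 — |x − y|_3 = 3^{-1} = 1/3.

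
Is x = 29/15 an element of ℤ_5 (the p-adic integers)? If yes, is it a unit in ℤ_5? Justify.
x ∉ ℤ_5 (v_5(x) = -1 < 0)

ℤ_5 = {x ∈ ℚ_5 : v_5(x) ≥ 0} and ℤ_5^× = {x ∈ ℤ_5 : v_5(x) = 0}. Here v_5(29/15) = v_5(num) − v_5(den) = -1; compare against these criteria.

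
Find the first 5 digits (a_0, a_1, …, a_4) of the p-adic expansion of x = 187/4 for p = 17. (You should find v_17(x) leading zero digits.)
(a_0, …, a_4) = (0, 7, 4, 4, 4)

v_17(187/4) = 1, so a_0 = ... = a_0 = 0. Factor out: x = 17^1 · u with u = 11/4 a unit in ℤ_17. Expand u iteratively via a_{v+i} = u_i mod 17, u_{i+1} = (u_i − a_{v+i})/17:
  u_0 = 11/4;  a_1 = 7;  u_1 = (u_0 − 7)/17 = -1/4
  u_1 = -1/4;  a_2 = 4;  u_2 = (u_1 − 4)/17 = -1/4
  u_2 = -1/4;  a_3 = 4;  u_3 = (u_2 − 4)/17 = -1/4
  u_3 = -1/4;  a_4 = 4;  u_4 = (u_3 − 4)/17 = -1/4
Digits: (0, 7, 4, 4, 4).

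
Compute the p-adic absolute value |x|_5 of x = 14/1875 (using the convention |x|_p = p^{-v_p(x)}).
|14/1875|_5 = 625

Step 1 — compute v_5(x) by factoring powers of 5 out of the numerator and denominator: v_5(14/1875) = -4. Step 2 — apply |x|_p = p^{-v_p(x)} = 5^{4} = 625.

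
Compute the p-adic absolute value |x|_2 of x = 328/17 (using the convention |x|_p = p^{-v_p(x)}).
|328/17|_2 = 1/8

Step 1 — compute v_2(x) by factoring powers of 2 out of the numerator and denominator: v_2(328/17) = 3. Step 2 — apply |x|_p = p^{-v_p(x)} = 2^{-3} = 1/8.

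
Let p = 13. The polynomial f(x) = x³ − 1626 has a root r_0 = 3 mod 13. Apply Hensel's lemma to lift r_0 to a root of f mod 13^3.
r_2 = 1940 (mod 2197)

Hensel: r_{i+1} = r_i − f(r_i)/f′(r_i) mod 13^{i+2}, where f′(x) = 3x². Iterate:
  r_0 = 3 (mod 13)
  r_1 = 81 (mod 169)
  r_2 = 1940 (mod 2197)
Final: r = 1940 with f(r) ≡ 0 mod 13^3.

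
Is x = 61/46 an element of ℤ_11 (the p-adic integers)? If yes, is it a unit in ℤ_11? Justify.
x ∈ ℤ_11^× (unit); v_11(x) = 0

ℤ_11 = {x ∈ ℚ_11 : v_11(x) ≥ 0} and ℤ_11^× = {x ∈ ℤ_11 : v_11(x) = 0}. Here v_11(61/46) = v_11(num) − v_11(den) = 0; compare against these criteria.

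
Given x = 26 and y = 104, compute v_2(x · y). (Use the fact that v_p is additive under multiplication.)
v_2(2704) = 4

v_p(x) = 1 (factor: 26 = 2^1 · 13); v_p(y) = 3 (factor: 104 = 2^3 · 13). Additivity: v_p(xy) = v_p(x) + v_p(y) = 1 + 3 = 4. (Direct check: xy = 2704 = 2^4 · (169).)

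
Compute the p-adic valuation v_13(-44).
v_13(-44) = 0

v_13(n) is the largest exponent k such that 13^k divides n. Factor out: -44 = -13^0 · 44. (Sign doesn't affect v_p.) So v_13(-44) = 0.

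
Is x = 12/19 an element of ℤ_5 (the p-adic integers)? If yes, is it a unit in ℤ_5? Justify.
x ∈ ℤ_5^× (unit); v_5(x) = 0

ℤ_5 = {x ∈ ℚ_5 : v_5(x) ≥ 0} and ℤ_5^× = {x ∈ ℤ_5 : v_5(x) = 0}. Here v_5(12/19) = v_5(num) − v_5(den) = 0; compare against these criteria.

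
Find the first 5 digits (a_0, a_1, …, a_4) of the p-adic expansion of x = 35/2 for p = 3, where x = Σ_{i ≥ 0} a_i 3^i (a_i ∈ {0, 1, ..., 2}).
(a_0, …, a_4) = (1, 1, 0, 2, 1)

v_3(35/2) = 0 (numerator and denominator both coprime to 3), so x ∈ ℤ_3^×. Compute digits iteratively via a_i = x_i mod 3, x_{i+1} = (x_i − a_i)/3, with x_0 = x:
  x_0 = 35/2;  a_0 = 1;  x_1 = (x_0 − 1)/3 = 11/2
  x_1 = 11/2;  a_1 = 1;  x_2 = (x_1 − 1)/3 = 3/2
  x_2 = 3/2;  a_2 = 0;  x_3 = (x_2 − 0)/3 = 1/2
  x_3 = 1/2;  a_3 = 2;  x_4 = (x_3 − 2)/3 = -1/2
  x_4 = -1/2;  a_4 = 1;  x_5 = (x_4 − 1)/3 = -1/2
Digits: (1, 1, 0, 2, 1).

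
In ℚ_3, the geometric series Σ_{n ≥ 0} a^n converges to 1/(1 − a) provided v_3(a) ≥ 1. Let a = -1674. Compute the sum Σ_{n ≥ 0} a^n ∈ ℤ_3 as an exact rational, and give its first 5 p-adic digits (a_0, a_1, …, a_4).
Σ a^n = 1/(1 − a) = 1/1675;  first 5 digits = (1, 0, 0, 1, 0)

v_3(a) = 3 ≥ 1, so the series converges in ℤ_3 to 1/(1 − a) = 1/(1 − (-1674)) = 1/1675. Expand this rational in ℤ_3: compute digits iteratively via d_i = x_i mod 3, x_{i+1} = (x_i − d_i)/3. The first 5 digits are (1, 0, 0, 1, 0).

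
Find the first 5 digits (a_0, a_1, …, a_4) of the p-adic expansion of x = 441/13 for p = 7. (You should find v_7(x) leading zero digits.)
(a_0, …, a_4) = (0, 0, 5, 1, 3)

v_7(441/13) = 2, so a_0 = ... = a_1 = 0. Factor out: x = 7^2 · u with u = 9/13 a unit in ℤ_7. Expand u iteratively via a_{v+i} = u_i mod 7, u_{i+1} = (u_i − a_{v+i})/7:
  u_0 = 9/13;  a_2 = 5;  u_1 = (u_0 − 5)/7 = -8/13
  u_1 = -8/13;  a_3 = 1;  u_2 = (u_1 − 1)/7 = -3/13
  u_2 = -3/13;  a_4 = 3;  u_3 = (u_2 − 3)/7 = -6/13
Digits: (0, 0, 5, 1, 3).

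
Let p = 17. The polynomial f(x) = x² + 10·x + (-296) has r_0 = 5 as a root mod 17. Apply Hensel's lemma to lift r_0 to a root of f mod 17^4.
r_3 = 9134 (mod 83521)

Hensel: r_{i+1} = r_i − f(r_i)·(f′(r_i))^{-1} mod 17^{i+2}, f′(x) = 2x + 10. Iterate:
  r_0 = 5 (mod 17)
  r_1 = 175 (mod 289)
  r_2 = 4221 (mod 4913)
  r_3 = 9134 (mod 83521)
Final: r = 9134 satisfies f(r) ≡ 0 mod 17^4.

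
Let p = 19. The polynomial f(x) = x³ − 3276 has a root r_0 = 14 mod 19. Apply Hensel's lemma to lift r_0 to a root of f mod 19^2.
r_1 = 204 (mod 361)

Hensel: r_{i+1} = r_i − f(r_i)/f′(r_i) mod 19^{i+2}, where f′(x) = 3x². Iterate:
  r_0 = 14 (mod 19)
  r_1 = 204 (mod 361)
Final: r = 204 with f(r) ≡ 0 mod 19^2.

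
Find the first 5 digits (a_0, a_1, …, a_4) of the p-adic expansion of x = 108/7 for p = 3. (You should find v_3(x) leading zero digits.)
(a_0, …, a_4) = (0, 0, 0, 1, 2)

v_3(108/7) = 3, so a_0 = ... = a_2 = 0. Factor out: x = 3^3 · u with u = 4/7 a unit in ℤ_3. Expand u iteratively via a_{v+i} = u_i mod 3, u_{i+1} = (u_i − a_{v+i})/3:
  u_0 = 4/7;  a_3 = 1;  u_1 = (u_0 − 1)/3 = -1/7
  u_1 = -1/7;  a_4 = 2;  u_2 = (u_1 − 2)/3 = -5/7
Digits: (0, 0, 0, 1, 2).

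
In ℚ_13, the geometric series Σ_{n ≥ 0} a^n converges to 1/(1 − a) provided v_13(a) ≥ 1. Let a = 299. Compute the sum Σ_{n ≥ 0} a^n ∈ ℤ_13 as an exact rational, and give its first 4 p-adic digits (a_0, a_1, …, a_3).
Σ a^n = 1/(1 − a) = -1/298;  first 4 digits = (1, 10, 10, 0)

v_13(a) = 1 ≥ 1, so the series converges in ℤ_13 to 1/(1 − a) = 1/(1 − 299) = -1/298. Expand this rational in ℤ_13: compute digits iteratively via d_i = x_i mod 13, x_{i+1} = (x_i − d_i)/13. The first 4 digits are (1, 10, 10, 0).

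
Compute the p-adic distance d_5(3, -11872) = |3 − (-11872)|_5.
d_5(3, -11872) = 1/625

Step 1 — x − y = 3 − (-11872) = 11875. Step 2 — v_5(11875) = 4 (factor: 11875 = (5^4 · 19); the sign does not affect v_p). Step 3 — |x − y|_5 = 5^{-4} = 1/625.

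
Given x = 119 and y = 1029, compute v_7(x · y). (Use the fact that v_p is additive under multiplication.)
v_7(122451) = 4

v_p(x) = 1 (factor: 119 = 7^1 · 17); v_p(y) = 3 (factor: 1029 = 7^3 · 3). Additivity: v_p(xy) = v_p(x) + v_p(y) = 1 + 3 = 4. (Direct check: xy = 122451 = 7^4 · (51).)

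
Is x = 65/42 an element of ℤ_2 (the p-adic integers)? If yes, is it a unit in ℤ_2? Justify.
x ∉ ℤ_2 (v_2(x) = -1 < 0)

ℤ_2 = {x ∈ ℚ_2 : v_2(x) ≥ 0} and ℤ_2^× = {x ∈ ℤ_2 : v_2(x) = 0}. Here v_2(65/42) = v_2(num) − v_2(den) = -1; compare against these criteria.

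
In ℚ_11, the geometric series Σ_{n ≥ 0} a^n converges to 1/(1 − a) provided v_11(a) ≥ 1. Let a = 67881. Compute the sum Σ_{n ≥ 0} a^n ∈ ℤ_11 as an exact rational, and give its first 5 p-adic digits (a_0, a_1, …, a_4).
Σ a^n = 1/(1 − a) = -1/67880;  first 5 digits = (1, 0, 0, 7, 4)

v_11(a) = 3 ≥ 1, so the series converges in ℤ_11 to 1/(1 − a) = 1/(1 − 67881) = -1/67880. Expand this rational in ℤ_11: compute digits iteratively via d_i = x_i mod 11, x_{i+1} = (x_i − d_i)/11. The first 5 digits are (1, 0, 0, 7, 4).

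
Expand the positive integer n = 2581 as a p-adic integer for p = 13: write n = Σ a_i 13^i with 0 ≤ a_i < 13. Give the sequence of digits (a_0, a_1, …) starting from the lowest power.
(a_0, a_1, …) = (7, 3, 2, 1)

Repeated division by 13 gives the digits low-to-high: 2581 = 7 + 3·13^1 + 2·13^2 + 1·13^3. Digit sequence: (7, 3, 2, 1).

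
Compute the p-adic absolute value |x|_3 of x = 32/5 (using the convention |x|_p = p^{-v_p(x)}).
|32/5|_3 = 1

Step 1 — compute v_3(x) by factoring powers of 3 out of the numerator and denominator: v_3(32/5) = 0. Step 2 — apply |x|_p = p^{-v_p(x)} = 3^{0} = 1.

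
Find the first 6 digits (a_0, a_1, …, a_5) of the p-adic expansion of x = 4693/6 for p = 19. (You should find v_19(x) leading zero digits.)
(a_0, …, a_5) = (0, 0, 18, 15, 15, 15)

v_19(4693/6) = 2, so a_0 = ... = a_1 = 0. Factor out: x = 19^2 · u with u = 13/6 a unit in ℤ_19. Expand u iteratively via a_{v+i} = u_i mod 19, u_{i+1} = (u_i − a_{v+i})/19:
  u_0 = 13/6;  a_2 = 18;  u_1 = (u_0 − 18)/19 = -5/6
  u_1 = -5/6;  a_3 = 15;  u_2 = (u_1 − 15)/19 = -5/6
  u_2 = -5/6;  a_4 = 15;  u_3 = (u_2 − 15)/19 = -5/6
  u_3 = -5/6;  a_5 = 15;  u_4 = (u_3 − 15)/19 = -5/6
Digits: (0, 0, 18, 15, 15, 15).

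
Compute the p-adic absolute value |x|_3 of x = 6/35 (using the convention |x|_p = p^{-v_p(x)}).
|6/35|_3 = 1/3

Step 1 — compute v_3(x) by factoring powers of 3 out of the numerator and denominator: v_3(6/35) = 1. Step 2 — apply |x|_p = p^{-v_p(x)} = 3^{-1} = 1/3.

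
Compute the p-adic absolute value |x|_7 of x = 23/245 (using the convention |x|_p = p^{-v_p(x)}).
|23/245|_7 = 49

Step 1 — compute v_7(x) by factoring powers of 7 out of the numerator and denominator: v_7(23/245) = -2. Step 2 — apply |x|_p = p^{-v_p(x)} = 7^{2} = 49.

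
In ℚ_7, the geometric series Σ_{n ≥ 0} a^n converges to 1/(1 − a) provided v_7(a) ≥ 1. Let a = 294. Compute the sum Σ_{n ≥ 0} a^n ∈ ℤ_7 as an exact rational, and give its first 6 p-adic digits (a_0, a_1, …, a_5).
Σ a^n = 1/(1 − a) = -1/293;  first 6 digits = (1, 0, 6, 0, 1, 5)

v_7(a) = 2 ≥ 1, so the series converges in ℤ_7 to 1/(1 − a) = 1/(1 − 294) = -1/293. Expand this rational in ℤ_7: compute digits iteratively via d_i = x_i mod 7, x_{i+1} = (x_i − d_i)/7. The first 6 digits are (1, 0, 6, 0, 1, 5).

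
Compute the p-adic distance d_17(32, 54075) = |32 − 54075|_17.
d_17(32, 54075) = 1/4913

Step 1 — x − y = 32 − 54075 = -54043. Step 2 — v_17(-54043) = 3 (factor: -54043 = −(17^3 · 11); the sign does not affect v_p). Step 3 — |x − y|_17 = 17^{-3} = 1/4913.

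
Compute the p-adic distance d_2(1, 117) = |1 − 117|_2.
d_2(1, 117) = 1/4

Step 1 — x − y = 1 − 117 = -116. Step 2 — v_2(-116) = 2 (factor: -116 = −(2^2 · 29); the sign does not affect v_p). Step 3 — |x − y|_2 = 2^{-2} = 1/4.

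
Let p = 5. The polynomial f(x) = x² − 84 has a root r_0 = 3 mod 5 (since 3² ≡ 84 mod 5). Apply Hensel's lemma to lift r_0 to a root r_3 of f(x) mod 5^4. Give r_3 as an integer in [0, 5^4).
r_3 = 328 (mod 625)

Hensel's recurrence: r_{i+1} = r_i − f(r_i)·(f′(r_i))^{-1} mod 5^{i+2}, with f′(x) = 2x. Iterate:
  r_0 = 3 (mod 5)
  r_1 = 3 (mod 25)
  r_2 = 78 (mod 125)
  r_3 = 328 (mod 625)
Final: r_3 = 328, and one checks f(r_3) ≡ 0 mod 5^4.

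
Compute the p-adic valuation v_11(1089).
v_11(1089) = 2

v_11(n) is the largest exponent k such that 11^k divides n. Factor out: 1089 = 11^2 · 9. (Sign doesn't affect v_p.) So v_11(1089) = 2.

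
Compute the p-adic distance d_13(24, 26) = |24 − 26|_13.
d_13(24, 26) = 1

Step 1 — x − y = 24 − 26 = -2. Step 2 — v_13(-2) = 0 (factor: -2 = −(13^0 · 2); the sign does not affect v_p). Step 3 — |x − y|_13 = 13^{0} = 1.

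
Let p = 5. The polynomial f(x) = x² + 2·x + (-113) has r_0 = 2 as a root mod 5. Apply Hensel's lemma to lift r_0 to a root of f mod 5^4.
r_3 = 557 (mod 625)

Hensel: r_{i+1} = r_i − f(r_i)·(f′(r_i))^{-1} mod 5^{i+2}, f′(x) = 2x + 2. Iterate:
  r_0 = 2 (mod 5)
  r_1 = 7 (mod 25)
  r_2 = 57 (mod 125)
  r_3 = 557 (mod 625)
Final: r = 557 satisfies f(r) ≡ 0 mod 5^4.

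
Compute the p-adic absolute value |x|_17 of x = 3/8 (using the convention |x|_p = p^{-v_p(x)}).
|3/8|_17 = 1

Step 1 — compute v_17(x) by factoring powers of 17 out of the numerator and denominator: v_17(3/8) = 0. Step 2 — apply |x|_p = p^{-v_p(x)} = 17^{0} = 1.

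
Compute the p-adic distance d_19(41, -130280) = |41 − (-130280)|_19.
d_19(41, -130280) = 1/130321

Step 1 — x − y = 41 − (-130280) = 130321. Step 2 — v_19(130321) = 4 (factor: 130321 = (19^4 · 1); the sign does not affect v_p). Step 3 — |x − y|_19 = 19^{-4} = 1/130321.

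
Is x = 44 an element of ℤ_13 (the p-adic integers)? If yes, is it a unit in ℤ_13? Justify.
x ∈ ℤ_13^× (unit); v_13(x) = 0

ℤ_13 = {x ∈ ℚ_13 : v_13(x) ≥ 0} and ℤ_13^× = {x ∈ ℤ_13 : v_13(x) = 0}. Here v_13(44) = v_13(num) − v_13(den) = 0; compare against these criteria.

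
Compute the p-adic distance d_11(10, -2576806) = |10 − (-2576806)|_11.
d_11(10, -2576806) = 1/161051

Step 1 — x − y = 10 − (-2576806) = 2576816. Step 2 — v_11(2576816) = 5 (factor: 2576816 = (11^5 · 16); the sign does not affect v_p). Step 3 — |x − y|_11 = 11^{-5} = 1/161051.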